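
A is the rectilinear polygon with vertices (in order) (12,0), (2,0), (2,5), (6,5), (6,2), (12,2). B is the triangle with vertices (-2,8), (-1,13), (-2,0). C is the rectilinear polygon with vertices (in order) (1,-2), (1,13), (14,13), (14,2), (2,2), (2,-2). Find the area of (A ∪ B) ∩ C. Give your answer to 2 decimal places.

|A ∪ B| = 36.
|(A ∪ B) ∩ C| = 12.00.

12.00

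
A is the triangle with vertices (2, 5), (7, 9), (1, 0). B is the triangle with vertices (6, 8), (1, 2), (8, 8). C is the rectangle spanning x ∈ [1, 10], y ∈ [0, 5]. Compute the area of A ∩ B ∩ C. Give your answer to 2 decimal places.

The intersection is the polygon with vertices (1.483,2.414), (1.526,2.632), (3.5,5), (4.333,5), (4.111,4.667).
By the shoelace formula its area is 1.43.

1.43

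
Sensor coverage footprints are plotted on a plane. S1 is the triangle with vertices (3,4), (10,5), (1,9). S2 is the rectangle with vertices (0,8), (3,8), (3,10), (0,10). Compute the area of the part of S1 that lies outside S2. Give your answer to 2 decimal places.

17.59

|S1| = 18.5, |S1∩S2| = 0.9111.
|S1 ∖ S2| = |S1| − |S1∩S2| = 18.5 − 0.9111 = 17.59.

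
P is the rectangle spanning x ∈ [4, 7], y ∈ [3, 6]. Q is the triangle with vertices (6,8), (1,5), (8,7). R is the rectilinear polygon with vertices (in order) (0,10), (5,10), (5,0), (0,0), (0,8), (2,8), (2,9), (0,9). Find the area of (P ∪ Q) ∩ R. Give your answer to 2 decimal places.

5.48

The region (P ∪ Q) ∩ R is the polygon with vertices (4,3), (4,5.857), (1,5), (5,7.4), (5,6.143), (4.5,6), (5,6), (5,3).
By the shoelace formula its area is 5.48.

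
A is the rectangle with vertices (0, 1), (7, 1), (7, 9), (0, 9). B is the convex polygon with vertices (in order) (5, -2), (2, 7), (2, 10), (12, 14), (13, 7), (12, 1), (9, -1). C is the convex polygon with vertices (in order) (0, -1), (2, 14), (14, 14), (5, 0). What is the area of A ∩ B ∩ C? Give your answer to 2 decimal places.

32.57

The intersection is the polygon with vertices (7,3.111), (5.643,1), (4,1), (2,7), (2,9), (7,9).
By the shoelace formula its area is 32.57.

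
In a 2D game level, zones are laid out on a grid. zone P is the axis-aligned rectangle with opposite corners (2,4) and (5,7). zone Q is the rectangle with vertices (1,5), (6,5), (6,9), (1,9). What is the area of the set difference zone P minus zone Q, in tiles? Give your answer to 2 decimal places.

3.00

|zone P∩zone Q|: x∈[2,5], y∈[5,7] → 3·2 = 6.
|zone P| = 9.
|zone P ∖ zone Q| = |zone P| − |zone P∩zone Q| = 9 − 6 = 3.00.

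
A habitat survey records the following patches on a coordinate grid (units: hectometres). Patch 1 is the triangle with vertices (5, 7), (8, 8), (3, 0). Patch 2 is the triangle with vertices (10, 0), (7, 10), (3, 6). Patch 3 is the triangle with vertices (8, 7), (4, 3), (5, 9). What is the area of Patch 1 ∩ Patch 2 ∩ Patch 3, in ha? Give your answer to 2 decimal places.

5.71

The intersection is the polygon with vertices (6.333,5.333), (5.154,4.154), (4.377,4.82), (5,7), (7,7.667), (7.559,7.294).
By the shoelace formula its area is 5.71.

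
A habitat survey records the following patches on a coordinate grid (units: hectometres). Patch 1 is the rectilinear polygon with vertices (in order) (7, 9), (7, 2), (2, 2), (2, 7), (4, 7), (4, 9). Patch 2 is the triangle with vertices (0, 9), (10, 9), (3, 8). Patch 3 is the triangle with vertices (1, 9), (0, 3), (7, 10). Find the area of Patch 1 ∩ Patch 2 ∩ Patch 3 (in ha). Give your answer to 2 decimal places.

The intersection is the polygon with vertices (4,8.143), (4,9), (6,9), (5.333,8.333).
By the shoelace formula its area is 1.24.

1.24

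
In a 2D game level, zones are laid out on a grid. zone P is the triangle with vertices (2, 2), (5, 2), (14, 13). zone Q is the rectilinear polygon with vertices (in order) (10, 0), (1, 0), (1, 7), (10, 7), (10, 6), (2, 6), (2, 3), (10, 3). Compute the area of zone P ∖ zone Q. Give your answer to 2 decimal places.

|zone P| = 16.5, |zone P∩zone Q| = 4.6364.
|zone P ∖ zone Q| = |zone P| − |zone P∩zone Q| = 16.5 − 4.6364 = 11.86.

11.86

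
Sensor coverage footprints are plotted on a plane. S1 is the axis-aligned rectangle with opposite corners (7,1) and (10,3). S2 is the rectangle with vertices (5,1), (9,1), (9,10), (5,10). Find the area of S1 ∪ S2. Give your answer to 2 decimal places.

By inclusion–exclusion:
Individual areas: |S1| = 6, |S2| = 36.
|S1∩S2|: x∈[7,9], y∈[1,3] → 2·2 = 4.
|S1 ∪ S2| = 42 − 4 = 38.00.

38.00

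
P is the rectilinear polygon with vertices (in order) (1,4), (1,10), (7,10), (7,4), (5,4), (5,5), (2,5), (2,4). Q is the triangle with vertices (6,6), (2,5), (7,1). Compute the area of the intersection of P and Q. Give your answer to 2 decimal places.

The intersection is the polygon with vertices (5,4), (5,5), (2,5), (6,6), (6.4,4).
By the shoelace formula its area is 3.40.

3.40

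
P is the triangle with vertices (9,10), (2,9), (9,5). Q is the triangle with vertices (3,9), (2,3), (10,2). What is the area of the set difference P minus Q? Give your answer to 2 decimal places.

17.09

|P| = 17.5, |P∩Q| = 0.4058.
|P ∖ Q| = |P| − |P∩Q| = 17.5 − 0.4058 = 17.09.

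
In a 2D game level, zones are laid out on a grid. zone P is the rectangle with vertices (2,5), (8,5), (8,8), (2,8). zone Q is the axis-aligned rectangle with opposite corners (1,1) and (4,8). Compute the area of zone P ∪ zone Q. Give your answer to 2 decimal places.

By inclusion–exclusion:
Individual areas: |zone P| = 18, |zone Q| = 21.
|zone P∩zone Q|: x∈[2,4], y∈[5,8] → 2·3 = 6.
|zone P ∪ zone Q| = 39 − 6 = 33.00.

33.00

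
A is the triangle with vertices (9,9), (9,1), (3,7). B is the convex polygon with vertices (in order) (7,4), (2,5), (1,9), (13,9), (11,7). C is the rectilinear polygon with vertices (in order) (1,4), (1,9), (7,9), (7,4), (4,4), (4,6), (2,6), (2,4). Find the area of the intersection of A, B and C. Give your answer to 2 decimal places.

10.04

The intersection is the polygon with vertices (5.75,4.25), (4,6), (3,7), (7,8.333), (7,4).
By the shoelace formula its area is 10.04.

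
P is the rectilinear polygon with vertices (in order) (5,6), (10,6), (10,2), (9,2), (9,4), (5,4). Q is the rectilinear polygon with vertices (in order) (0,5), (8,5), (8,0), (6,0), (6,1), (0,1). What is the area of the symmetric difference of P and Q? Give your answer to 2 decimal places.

|P| = 12, |Q| = 34, |P∩Q| = 3.
|P △ Q| = |P| + |Q| − 2·|P∩Q| = 12 + 34 − 6 = 40.00.

40.00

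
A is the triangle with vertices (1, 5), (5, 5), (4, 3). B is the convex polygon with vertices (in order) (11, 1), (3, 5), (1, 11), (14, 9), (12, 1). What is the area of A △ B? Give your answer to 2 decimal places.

|A| = 4, |B| = 79, |A∩B| = 0.8.
|A △ B| = |A| + |B| − 2·|A∩B| = 4 + 79 − 1.6 = 81.40.

81.40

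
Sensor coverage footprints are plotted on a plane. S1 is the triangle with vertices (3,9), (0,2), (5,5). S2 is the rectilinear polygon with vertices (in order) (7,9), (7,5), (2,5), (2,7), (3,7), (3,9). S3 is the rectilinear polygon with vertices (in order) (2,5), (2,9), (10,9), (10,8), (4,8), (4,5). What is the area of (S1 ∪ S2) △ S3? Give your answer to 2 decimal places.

|S1 ∪ S2| = 25.0238.
|(S1 ∪ S2) ∩ S3| = 9.8571.
|(S1 ∪ S2) △ S3| = 25.0238 + 14 − 19.7143 = 19.31.

19.31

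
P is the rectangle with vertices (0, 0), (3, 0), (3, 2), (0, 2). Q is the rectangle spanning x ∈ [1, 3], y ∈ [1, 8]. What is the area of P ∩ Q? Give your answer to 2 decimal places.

|P∩Q|: x∈[1,3], y∈[1,2] → 2·1 = 2.

2.00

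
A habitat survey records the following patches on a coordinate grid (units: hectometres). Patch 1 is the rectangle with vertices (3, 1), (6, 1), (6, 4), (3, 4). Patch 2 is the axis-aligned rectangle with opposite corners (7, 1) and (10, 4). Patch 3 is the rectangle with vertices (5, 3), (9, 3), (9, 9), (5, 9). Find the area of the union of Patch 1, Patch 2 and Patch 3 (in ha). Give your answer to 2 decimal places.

By inclusion–exclusion:
Individual areas: |Patch 1| = 9, |Patch 2| = 9, |Patch 3| = 24.
|Patch 1∩Patch 2| = 0 (no overlap).
|Patch 1∩Patch 3|: x∈[5,6], y∈[3,4] → 1·1 = 1.
|Patch 2∩Patch 3|: x∈[7,9], y∈[3,4] → 2·1 = 2.
|Patch 1∩Patch 2∩Patch 3| = 0.
|Patch 1 ∪ Patch 2 ∪ Patch 3| = 42 − 3 + 0 = 39.00.

39.00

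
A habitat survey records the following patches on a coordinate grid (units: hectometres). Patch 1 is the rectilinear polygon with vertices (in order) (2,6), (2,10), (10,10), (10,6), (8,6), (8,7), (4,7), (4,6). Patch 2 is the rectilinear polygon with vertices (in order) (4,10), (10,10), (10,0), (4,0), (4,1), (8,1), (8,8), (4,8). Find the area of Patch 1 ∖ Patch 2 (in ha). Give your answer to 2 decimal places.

|Patch 1| = 28, |Patch 1∩Patch 2| = 16.
|Patch 1 ∖ Patch 2| = |Patch 1| − |Patch 1∩Patch 2| = 28 − 16 = 12.00.

12.00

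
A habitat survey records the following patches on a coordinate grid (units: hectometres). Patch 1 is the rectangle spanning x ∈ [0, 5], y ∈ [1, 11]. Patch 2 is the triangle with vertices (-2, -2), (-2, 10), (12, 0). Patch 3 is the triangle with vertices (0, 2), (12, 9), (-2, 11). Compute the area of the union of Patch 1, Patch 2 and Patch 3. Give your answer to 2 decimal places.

125.87

By inclusion–exclusion:
Individual areas: |Patch 1| = 50, |Patch 2| = 84, |Patch 3| = 61.
|Patch 1∩Patch 2| = 28.9286.
|Patch 1∩Patch 3| = 34.494.
|Patch 2∩Patch 3| = 22.3431.
|Patch 1∩Patch 2∩Patch 3| = 16.6369.
|Patch 1 ∪ Patch 2 ∪ Patch 3| = 195 − 85.7657 + 16.6369 = 125.87.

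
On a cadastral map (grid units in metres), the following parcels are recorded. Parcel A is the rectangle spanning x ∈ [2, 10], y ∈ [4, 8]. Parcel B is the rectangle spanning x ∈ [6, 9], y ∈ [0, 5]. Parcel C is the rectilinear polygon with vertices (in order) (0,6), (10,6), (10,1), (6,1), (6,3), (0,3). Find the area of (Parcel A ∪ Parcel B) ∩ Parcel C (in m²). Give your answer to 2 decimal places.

|Parcel A ∪ Parcel B| = 44.
|(Parcel A ∪ Parcel B) ∩ Parcel C| = 25.00.

25.00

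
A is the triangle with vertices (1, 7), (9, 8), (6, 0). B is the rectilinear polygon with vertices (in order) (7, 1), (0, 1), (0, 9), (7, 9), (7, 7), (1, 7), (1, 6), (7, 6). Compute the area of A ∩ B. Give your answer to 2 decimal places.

19.23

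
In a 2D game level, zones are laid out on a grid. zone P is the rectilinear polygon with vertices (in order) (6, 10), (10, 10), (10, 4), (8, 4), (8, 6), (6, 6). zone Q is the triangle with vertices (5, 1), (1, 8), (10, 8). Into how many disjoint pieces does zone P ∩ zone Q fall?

1

zone P ∩ zone Q is a single connected region.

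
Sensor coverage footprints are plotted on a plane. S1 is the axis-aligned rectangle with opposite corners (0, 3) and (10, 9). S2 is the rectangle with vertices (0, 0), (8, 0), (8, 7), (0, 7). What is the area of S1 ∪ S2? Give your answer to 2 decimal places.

84.00

By inclusion–exclusion:
Individual areas: |S1| = 60, |S2| = 56.
|S1∩S2|: x∈[0,8], y∈[3,7] → 8·4 = 32.
|S1 ∪ S2| = 116 − 32 = 84.00.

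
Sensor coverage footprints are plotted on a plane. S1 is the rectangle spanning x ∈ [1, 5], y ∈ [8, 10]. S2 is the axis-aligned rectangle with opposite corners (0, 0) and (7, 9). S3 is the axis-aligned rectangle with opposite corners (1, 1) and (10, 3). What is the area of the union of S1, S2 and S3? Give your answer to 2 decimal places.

By inclusion–exclusion:
Individual areas: |S1| = 8, |S2| = 63, |S3| = 18.
|S1∩S2|: x∈[1,5], y∈[8,9] → 4·1 = 4.
|S1∩S3| = 0 (no overlap).
|S2∩S3|: x∈[1,7], y∈[1,3] → 6·2 = 12.
|S1∩S2∩S3| = 0.
|S1 ∪ S2 ∪ S3| = 89 − 16 + 0 = 73.00.

73.00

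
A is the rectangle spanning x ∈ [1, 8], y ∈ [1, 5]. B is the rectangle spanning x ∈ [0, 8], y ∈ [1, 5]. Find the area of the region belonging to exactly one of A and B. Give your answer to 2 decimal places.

4.00

|A∩B|: x∈[1,8], y∈[1,5] → 7·4 = 28.
|A △ B| = |A| + |B| − 2·|A∩B| = 28 + 32 − 56 = 4.00.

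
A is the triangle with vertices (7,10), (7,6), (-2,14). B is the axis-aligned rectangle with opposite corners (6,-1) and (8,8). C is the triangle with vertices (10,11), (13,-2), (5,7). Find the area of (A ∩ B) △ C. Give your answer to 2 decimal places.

|A ∩ B| = 1.5556.
|(A ∩ B) ∩ C| = 1.5306.
|(A ∩ B) △ C| = 1.5556 + 38.5 − 3.0611 = 36.99.

36.99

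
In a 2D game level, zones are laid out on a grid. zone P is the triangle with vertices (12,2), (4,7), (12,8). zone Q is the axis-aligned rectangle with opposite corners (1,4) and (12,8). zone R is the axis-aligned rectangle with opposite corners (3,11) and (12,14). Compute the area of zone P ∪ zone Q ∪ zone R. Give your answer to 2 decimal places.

74.20

By inclusion–exclusion:
Individual areas: |zone P| = 24, |zone Q| = 44, |zone R| = 27.
|zone P∩zone Q| = 20.8.
|zone P∩zone R| = 0.
|zone Q∩zone R| = 0 (no overlap).
|zone P∩zone Q∩zone R| = 0.
|zone P ∪ zone Q ∪ zone R| = 95 − 20.8 + 0 = 74.20.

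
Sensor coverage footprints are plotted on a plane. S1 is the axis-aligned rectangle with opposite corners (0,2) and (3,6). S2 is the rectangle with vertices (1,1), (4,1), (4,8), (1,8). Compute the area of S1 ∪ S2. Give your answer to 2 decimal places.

By inclusion–exclusion:
Individual areas: |S1| = 12, |S2| = 21.
|S1∩S2|: x∈[1,3], y∈[2,6] → 2·4 = 8.
|S1 ∪ S2| = 33 − 8 = 25.00.

25.00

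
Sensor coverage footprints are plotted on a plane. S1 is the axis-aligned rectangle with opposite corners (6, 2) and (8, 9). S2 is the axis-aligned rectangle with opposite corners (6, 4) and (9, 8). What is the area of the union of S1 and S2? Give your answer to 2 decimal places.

18.00

By inclusion–exclusion:
Individual areas: |S1| = 14, |S2| = 12.
|S1∩S2|: x∈[6,8], y∈[4,8] → 2·4 = 8.
|S1 ∪ S2| = 26 − 8 = 18.00.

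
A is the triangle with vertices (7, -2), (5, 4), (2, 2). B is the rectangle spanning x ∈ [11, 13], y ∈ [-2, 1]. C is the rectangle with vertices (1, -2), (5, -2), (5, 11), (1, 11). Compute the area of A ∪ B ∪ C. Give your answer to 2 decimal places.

By inclusion–exclusion:
Individual areas: |A| = 11, |B| = 6, |C| = 52.
|A∩B| = 0.
|A∩C| = 6.6.
|B∩C| = 0 (no overlap).
|A∩B∩C| = 0.
|A ∪ B ∪ C| = 69 − 6.6 + 0 = 62.40.

62.40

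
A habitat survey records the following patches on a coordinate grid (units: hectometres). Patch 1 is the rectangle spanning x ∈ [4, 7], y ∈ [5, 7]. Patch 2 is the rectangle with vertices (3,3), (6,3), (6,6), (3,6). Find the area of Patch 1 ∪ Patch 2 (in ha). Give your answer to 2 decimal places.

By inclusion–exclusion:
Individual areas: |Patch 1| = 6, |Patch 2| = 9.
|Patch 1∩Patch 2|: x∈[4,6], y∈[5,6] → 2·1 = 2.
|Patch 1 ∪ Patch 2| = 15 − 2 = 13.00.

13.00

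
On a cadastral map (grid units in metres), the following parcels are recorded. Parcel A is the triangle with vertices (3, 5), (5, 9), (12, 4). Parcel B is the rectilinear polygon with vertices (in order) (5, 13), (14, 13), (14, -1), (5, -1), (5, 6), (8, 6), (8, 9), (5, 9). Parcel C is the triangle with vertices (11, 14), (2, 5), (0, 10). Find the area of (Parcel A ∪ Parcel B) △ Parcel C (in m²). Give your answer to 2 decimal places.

|Parcel A ∪ Parcel B| = 127.0079.
|(Parcel A ∪ Parcel B) ∩ Parcel C| = 10.8712.
|(Parcel A ∪ Parcel B) △ Parcel C| = 127.0079 + 31.5 − 21.7424 = 136.77.

136.77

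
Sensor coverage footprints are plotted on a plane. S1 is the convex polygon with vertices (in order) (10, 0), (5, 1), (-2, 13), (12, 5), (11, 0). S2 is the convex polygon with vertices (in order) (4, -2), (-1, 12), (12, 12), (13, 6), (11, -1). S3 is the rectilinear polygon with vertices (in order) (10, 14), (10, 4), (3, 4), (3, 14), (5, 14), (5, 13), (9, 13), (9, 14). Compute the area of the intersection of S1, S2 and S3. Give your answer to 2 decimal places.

The intersection is the polygon with vertices (3,4.429), (3,10.143), (10,6.143), (10,4), (3.25,4).
By the shoelace formula its area is 28.95.

28.95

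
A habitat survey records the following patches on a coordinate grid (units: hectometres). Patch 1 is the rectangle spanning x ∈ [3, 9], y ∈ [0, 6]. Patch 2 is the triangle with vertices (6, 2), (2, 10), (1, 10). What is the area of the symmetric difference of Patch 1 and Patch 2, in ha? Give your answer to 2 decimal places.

38.00

|Patch 1| = 36, |Patch 2| = 4, |Patch 1∩Patch 2| = 1.
|Patch 1 △ Patch 2| = |Patch 1| + |Patch 2| − 2·|Patch 1∩Patch 2| = 36 + 4 − 2 = 38.00.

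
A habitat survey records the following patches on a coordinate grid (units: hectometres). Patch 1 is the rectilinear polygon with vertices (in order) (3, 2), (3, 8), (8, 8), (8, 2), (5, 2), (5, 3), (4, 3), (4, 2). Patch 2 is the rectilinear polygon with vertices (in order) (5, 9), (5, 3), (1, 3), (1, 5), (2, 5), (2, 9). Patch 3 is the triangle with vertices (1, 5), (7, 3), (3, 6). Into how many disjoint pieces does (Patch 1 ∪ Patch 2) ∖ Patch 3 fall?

(Patch 1 ∪ Patch 2) ∖ Patch 3 is a single connected region.

1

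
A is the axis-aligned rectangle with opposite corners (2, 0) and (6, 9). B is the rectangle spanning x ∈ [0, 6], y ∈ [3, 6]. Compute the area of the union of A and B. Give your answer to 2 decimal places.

42.00

By inclusion–exclusion:
Individual areas: |A| = 36, |B| = 18.
|A∩B|: x∈[2,6], y∈[3,6] → 4·3 = 12.
|A ∪ B| = 54 − 12 = 42.00.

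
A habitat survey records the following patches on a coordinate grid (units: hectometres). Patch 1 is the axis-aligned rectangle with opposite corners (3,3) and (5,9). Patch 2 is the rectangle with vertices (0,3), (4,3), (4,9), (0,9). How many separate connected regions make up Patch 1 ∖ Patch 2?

1

Patch 1 ∖ Patch 2 is a single connected region.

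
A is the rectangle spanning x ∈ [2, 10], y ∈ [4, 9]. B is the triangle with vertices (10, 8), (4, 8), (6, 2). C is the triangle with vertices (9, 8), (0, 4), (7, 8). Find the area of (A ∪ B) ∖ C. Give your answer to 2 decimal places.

38.25

|A ∪ B| = 42.
|(A ∪ B) ∩ C| = 3.746.
|(A ∪ B) ∖ C| = 42 − 3.746 = 38.25.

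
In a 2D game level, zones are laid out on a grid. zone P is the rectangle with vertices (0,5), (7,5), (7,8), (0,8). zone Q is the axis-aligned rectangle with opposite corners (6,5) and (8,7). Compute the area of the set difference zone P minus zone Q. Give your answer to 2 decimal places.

|zone P∩zone Q|: x∈[6,7], y∈[5,7] → 1·2 = 2.
|zone P| = 21.
|zone P ∖ zone Q| = |zone P| − |zone P∩zone Q| = 21 − 2 = 19.00.

19.00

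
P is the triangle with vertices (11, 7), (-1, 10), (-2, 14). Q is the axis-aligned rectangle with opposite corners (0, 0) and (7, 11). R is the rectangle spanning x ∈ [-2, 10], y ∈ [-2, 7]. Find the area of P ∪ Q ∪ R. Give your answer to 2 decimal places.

By inclusion–exclusion:
Individual areas: |P| = 22.5, |Q| = 77, |R| = 108.
|P∩Q| = 11.7102.
|P∩R| = 0.
|Q∩R|: x∈[0,7], y∈[0,7] → 7·7 = 49.
|P∩Q∩R| = 0.
|P ∪ Q ∪ R| = 207.5 − 60.7102 + 0 = 146.79.

146.79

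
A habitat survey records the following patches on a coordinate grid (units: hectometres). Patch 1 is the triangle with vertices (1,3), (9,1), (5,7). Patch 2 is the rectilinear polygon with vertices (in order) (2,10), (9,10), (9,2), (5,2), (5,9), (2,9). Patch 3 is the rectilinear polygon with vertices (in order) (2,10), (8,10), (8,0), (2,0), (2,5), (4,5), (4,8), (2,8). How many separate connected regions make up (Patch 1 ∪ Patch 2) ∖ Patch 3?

(Patch 1 ∪ Patch 2) ∖ Patch 3 splits into 3 disjoint pieces (area 0.625, area 0.5, area 8.5417).

3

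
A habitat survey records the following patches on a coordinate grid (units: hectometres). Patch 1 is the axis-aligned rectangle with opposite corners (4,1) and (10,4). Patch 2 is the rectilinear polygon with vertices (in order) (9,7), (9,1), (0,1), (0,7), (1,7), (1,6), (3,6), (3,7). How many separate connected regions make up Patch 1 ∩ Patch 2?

1

Patch 1 ∩ Patch 2 is a single connected region.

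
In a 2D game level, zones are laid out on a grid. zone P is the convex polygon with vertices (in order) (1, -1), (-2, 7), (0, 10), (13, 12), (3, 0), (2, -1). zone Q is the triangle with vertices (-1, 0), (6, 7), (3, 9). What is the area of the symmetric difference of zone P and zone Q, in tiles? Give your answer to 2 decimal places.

76.30

|zone P| = 92.5, |zone Q| = 17.5, |zone P∩zone Q| = 16.849.
|zone P △ zone Q| = |zone P| + |zone Q| − 2·|zone P∩zone Q| = 92.5 + 17.5 − 33.698 = 76.30.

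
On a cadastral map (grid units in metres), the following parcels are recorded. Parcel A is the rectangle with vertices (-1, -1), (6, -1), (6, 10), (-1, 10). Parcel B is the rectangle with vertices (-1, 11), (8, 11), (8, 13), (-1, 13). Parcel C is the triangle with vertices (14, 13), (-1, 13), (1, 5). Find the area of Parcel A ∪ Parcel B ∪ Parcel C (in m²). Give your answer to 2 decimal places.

By inclusion–exclusion:
Individual areas: |Parcel A| = 77, |Parcel B| = 18, |Parcel C| = 60.
|Parcel A∩Parcel B| = 0 (no overlap).
|Parcel A∩Parcel C| = 20.4327.
|Parcel B∩Parcel C| = 17.5.
|Parcel A∩Parcel B∩Parcel C| = 0.
|Parcel A ∪ Parcel B ∪ Parcel C| = 155 − 37.9327 + 0 = 117.07.

117.07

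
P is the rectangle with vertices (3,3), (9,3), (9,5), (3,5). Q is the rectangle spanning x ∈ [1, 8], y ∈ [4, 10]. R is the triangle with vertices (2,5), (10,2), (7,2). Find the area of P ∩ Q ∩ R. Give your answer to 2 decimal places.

0.39

The intersection is the polygon with vertices (3.667,4), (3,4.4), (3,4.625), (4.667,4).
By the shoelace formula its area is 0.39.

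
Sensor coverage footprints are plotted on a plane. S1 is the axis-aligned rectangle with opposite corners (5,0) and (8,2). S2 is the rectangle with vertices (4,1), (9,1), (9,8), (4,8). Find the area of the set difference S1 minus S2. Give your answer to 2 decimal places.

3.00

|S1∩S2|: x∈[5,8], y∈[1,2] → 3·1 = 3.
|S1| = 6.
|S1 ∖ S2| = |S1| − |S1∩S2| = 6 − 3 = 3.00.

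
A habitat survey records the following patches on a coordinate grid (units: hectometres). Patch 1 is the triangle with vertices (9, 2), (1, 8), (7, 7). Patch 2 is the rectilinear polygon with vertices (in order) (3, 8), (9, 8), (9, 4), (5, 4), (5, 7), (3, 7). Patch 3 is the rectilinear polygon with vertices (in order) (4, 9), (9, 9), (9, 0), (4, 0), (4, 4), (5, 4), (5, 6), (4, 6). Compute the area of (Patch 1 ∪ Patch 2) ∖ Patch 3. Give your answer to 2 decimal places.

3.67

|Patch 1 ∪ Patch 2| = 23.5333.
|(Patch 1 ∪ Patch 2) ∩ Patch 3| = 19.8667.
|(Patch 1 ∪ Patch 2) ∖ Patch 3| = 23.5333 − 19.8667 = 3.67.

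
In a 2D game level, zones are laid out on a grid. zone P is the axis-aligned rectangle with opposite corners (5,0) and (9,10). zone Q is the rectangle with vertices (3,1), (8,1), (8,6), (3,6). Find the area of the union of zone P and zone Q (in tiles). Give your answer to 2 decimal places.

By inclusion–exclusion:
Individual areas: |zone P| = 40, |zone Q| = 25.
|zone P∩zone Q|: x∈[5,8], y∈[1,6] → 3·5 = 15.
|zone P ∪ zone Q| = 65 − 15 = 50.00.

50.00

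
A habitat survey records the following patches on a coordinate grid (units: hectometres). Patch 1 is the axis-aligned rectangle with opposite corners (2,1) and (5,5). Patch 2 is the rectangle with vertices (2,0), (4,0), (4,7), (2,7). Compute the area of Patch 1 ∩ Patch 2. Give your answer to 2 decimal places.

|Patch 1∩Patch 2|: x∈[2,4], y∈[1,5] → 2·4 = 8.

8.00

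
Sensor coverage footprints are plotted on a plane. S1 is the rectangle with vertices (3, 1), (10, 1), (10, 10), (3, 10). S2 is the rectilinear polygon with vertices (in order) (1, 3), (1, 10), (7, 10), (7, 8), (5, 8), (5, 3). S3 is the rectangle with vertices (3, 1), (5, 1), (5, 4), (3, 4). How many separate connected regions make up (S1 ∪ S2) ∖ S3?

(S1 ∪ S2) ∖ S3 is a single connected region.

1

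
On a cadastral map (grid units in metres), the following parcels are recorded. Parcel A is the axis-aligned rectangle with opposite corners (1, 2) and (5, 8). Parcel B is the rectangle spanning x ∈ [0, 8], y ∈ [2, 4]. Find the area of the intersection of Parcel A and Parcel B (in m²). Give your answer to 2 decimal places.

|Parcel A∩Parcel B|: x∈[1,5], y∈[2,4] → 4·2 = 8.

8.00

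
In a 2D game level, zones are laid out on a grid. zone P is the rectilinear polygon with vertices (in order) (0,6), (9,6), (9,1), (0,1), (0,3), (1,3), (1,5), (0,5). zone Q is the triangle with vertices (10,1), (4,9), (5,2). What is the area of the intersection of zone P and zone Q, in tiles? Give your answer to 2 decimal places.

The intersection is the polygon with vertices (6.25,6), (9,2.333), (9,1.2), (5,2), (4.429,6).
By the shoelace formula its area is 13.70.

13.70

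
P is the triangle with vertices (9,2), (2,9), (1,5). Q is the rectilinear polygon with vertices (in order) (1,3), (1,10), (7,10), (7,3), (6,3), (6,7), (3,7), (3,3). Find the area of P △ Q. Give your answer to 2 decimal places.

|P| = 17.5, |Q| = 30, |P∩Q| = 8.2292.
|P △ Q| = |P| + |Q| − 2·|P∩Q| = 17.5 + 30 − 16.4583 = 31.04.

31.04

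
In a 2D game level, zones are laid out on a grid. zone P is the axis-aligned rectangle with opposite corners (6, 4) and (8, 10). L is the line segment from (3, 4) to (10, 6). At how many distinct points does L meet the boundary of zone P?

The segment meets the boundary at (8,5.429), (6,4.857).

2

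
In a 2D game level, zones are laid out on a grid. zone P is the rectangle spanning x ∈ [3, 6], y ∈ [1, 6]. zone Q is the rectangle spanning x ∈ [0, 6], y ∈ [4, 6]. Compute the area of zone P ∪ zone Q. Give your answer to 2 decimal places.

By inclusion–exclusion:
Individual areas: |zone P| = 15, |zone Q| = 12.
|zone P∩zone Q|: x∈[3,6], y∈[4,6] → 3·2 = 6.
|zone P ∪ zone Q| = 27 − 6 = 21.00.

21.00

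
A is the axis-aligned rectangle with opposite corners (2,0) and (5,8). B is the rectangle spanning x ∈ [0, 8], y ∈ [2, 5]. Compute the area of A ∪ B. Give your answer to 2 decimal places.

By inclusion–exclusion:
Individual areas: |A| = 24, |B| = 24.
|A∩B|: x∈[2,5], y∈[2,5] → 3·3 = 9.
|A ∪ B| = 48 − 9 = 39.00.

39.00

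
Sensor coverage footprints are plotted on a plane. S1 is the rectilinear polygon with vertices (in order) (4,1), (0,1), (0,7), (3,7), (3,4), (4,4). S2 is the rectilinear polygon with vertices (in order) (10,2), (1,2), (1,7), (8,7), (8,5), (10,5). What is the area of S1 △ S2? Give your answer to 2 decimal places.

38.00

|S1| = 21, |S2| = 41, |S1∩S2| = 12.
|S1 △ S2| = |S1| + |S2| − 2·|S1∩S2| = 21 + 41 − 24 = 38.00.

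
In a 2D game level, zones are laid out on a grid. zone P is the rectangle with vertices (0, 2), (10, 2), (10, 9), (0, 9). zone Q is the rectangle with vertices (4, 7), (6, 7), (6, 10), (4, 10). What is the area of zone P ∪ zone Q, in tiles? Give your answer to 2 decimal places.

72.00

By inclusion–exclusion:
Individual areas: |zone P| = 70, |zone Q| = 6.
|zone P∩zone Q|: x∈[4,6], y∈[7,9] → 2·2 = 4.
|zone P ∪ zone Q| = 76 − 4 = 72.00.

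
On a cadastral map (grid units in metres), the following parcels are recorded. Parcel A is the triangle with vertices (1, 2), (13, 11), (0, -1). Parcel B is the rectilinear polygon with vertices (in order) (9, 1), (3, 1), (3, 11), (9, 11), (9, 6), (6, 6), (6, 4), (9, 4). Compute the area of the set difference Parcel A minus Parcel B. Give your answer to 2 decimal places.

|Parcel A| = 13.5, |Parcel A∩Parcel B| = 6.1538.
|Parcel A ∖ Parcel B| = |Parcel A| − |Parcel A∩Parcel B| = 13.5 − 6.1538 = 7.35.

7.35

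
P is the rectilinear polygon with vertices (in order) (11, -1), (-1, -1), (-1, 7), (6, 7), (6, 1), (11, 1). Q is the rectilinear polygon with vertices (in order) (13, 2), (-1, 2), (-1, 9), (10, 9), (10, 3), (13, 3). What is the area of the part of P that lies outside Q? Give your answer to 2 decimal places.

31.00

|P| = 66, |P∩Q| = 35.
|P ∖ Q| = |P| − |P∩Q| = 66 − 35 = 31.00.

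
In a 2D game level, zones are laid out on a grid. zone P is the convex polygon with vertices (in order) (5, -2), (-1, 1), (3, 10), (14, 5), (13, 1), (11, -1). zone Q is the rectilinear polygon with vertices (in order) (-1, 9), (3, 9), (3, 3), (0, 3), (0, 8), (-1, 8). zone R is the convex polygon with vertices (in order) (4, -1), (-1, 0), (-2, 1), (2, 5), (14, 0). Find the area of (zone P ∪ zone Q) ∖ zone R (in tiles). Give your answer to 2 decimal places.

|zone P ∪ zone Q| = 121.8472.
|(zone P ∪ zone Q) ∩ zone R| = 45.1229.
|(zone P ∪ zone Q) ∖ zone R| = 121.8472 − 45.1229 = 76.72.

76.72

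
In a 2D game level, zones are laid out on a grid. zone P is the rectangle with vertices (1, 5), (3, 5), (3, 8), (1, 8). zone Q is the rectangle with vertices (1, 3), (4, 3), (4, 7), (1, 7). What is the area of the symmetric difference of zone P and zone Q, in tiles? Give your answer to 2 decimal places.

|zone P∩zone Q|: x∈[1,3], y∈[5,7] → 2·2 = 4.
|zone P △ zone Q| = |zone P| + |zone Q| − 2·|zone P∩zone Q| = 6 + 12 − 8 = 10.00.

10.00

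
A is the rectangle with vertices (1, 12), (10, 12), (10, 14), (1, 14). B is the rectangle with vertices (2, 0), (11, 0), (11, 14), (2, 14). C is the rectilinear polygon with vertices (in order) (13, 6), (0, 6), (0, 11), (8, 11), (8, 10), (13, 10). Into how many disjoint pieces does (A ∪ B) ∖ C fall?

(A ∪ B) ∖ C splits into 2 disjoint pieces (area 32, area 54).

2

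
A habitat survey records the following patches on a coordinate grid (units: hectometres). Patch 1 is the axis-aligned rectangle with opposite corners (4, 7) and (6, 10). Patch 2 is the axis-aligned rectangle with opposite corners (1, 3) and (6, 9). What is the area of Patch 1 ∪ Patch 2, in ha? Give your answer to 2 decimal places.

32.00

By inclusion–exclusion:
Individual areas: |Patch 1| = 6, |Patch 2| = 30.
|Patch 1∩Patch 2|: x∈[4,6], y∈[7,9] → 2·2 = 4.
|Patch 1 ∪ Patch 2| = 36 − 4 = 32.00.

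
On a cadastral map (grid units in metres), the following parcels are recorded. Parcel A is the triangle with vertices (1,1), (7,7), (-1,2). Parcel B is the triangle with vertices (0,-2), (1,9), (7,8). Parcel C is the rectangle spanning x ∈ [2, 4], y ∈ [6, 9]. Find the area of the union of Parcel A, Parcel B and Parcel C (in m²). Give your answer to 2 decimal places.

35.77

By inclusion–exclusion:
Individual areas: |Parcel A| = 9, |Parcel B| = 33.5, |Parcel C| = 6.
|Parcel A∩Parcel B| = 7.3948.
|Parcel A∩Parcel C| = 0.
|Parcel B∩Parcel C| = 5.3333.
|Parcel A∩Parcel B∩Parcel C| = 0.
|Parcel A ∪ Parcel B ∪ Parcel C| = 48.5 − 12.7281 + 0 = 35.77.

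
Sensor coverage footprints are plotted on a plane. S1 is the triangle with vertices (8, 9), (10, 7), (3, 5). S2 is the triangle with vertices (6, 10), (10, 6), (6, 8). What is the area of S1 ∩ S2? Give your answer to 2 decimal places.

The intersection is the polygon with vertices (8.727,6.636), (6.462,7.769), (7.444,8.556), (9.222,6.778).
By the shoelace formula its area is 2.01.

2.01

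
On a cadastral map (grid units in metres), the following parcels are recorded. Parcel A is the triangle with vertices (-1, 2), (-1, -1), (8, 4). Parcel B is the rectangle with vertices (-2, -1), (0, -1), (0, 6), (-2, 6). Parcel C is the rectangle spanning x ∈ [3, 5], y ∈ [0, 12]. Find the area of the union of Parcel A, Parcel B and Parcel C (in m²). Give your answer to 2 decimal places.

By inclusion–exclusion:
Individual areas: |Parcel A| = 13.5, |Parcel B| = 14, |Parcel C| = 24.
|Parcel A∩Parcel B| = 2.8333.
|Parcel A∩Parcel C| = 2.6667.
|Parcel B∩Parcel C| = 0 (no overlap).
|Parcel A∩Parcel B∩Parcel C| = 0.
|Parcel A ∪ Parcel B ∪ Parcel C| = 51.5 − 5.5 + 0 = 46.00.

46.00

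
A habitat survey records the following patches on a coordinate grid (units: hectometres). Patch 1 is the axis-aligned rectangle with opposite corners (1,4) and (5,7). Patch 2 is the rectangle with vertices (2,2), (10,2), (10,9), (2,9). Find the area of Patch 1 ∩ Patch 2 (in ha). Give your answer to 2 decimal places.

|Patch 1∩Patch 2|: x∈[2,5], y∈[4,7] → 3·3 = 9.

9.00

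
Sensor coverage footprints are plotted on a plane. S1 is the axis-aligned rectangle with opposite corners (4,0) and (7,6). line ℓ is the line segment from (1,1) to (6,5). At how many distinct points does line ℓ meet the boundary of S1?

1

The segment meets the boundary at (4,3.4).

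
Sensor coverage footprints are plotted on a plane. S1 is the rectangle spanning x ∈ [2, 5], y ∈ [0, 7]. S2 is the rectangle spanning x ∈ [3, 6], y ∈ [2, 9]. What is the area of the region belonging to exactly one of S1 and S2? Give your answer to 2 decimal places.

22.00

|S1∩S2|: x∈[3,5], y∈[2,7] → 2·5 = 10.
|S1 △ S2| = |S1| + |S2| − 2·|S1∩S2| = 21 + 21 − 20 = 22.00.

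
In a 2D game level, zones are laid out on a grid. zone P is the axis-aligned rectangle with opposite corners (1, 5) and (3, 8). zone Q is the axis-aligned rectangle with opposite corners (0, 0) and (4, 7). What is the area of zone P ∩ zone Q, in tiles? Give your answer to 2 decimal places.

4.00

|zone P∩zone Q|: x∈[1,3], y∈[5,7] → 2·2 = 4.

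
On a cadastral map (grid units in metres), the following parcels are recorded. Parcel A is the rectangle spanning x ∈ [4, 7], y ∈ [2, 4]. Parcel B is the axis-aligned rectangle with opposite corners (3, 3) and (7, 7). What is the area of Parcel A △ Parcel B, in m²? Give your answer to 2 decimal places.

|Parcel A∩Parcel B|: x∈[4,7], y∈[3,4] → 3·1 = 3.
|Parcel A △ Parcel B| = |Parcel A| + |Parcel B| − 2·|Parcel A∩Parcel B| = 6 + 16 − 6 = 16.00.

16.00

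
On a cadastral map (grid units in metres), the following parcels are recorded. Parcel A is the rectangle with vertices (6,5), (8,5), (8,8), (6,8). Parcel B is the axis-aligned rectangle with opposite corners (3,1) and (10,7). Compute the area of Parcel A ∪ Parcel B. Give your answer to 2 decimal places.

44.00

By inclusion–exclusion:
Individual areas: |Parcel A| = 6, |Parcel B| = 42.
|Parcel A∩Parcel B|: x∈[6,8], y∈[5,7] → 2·2 = 4.
|Parcel A ∪ Parcel B| = 48 − 4 = 44.00.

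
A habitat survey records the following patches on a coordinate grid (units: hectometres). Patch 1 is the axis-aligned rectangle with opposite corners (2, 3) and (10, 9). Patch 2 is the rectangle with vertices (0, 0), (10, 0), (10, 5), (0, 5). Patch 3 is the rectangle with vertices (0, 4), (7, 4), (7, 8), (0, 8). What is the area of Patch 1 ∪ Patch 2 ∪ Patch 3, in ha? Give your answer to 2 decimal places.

By inclusion–exclusion:
Individual areas: |Patch 1| = 48, |Patch 2| = 50, |Patch 3| = 28.
|Patch 1∩Patch 2|: x∈[2,10], y∈[3,5] → 8·2 = 16.
|Patch 1∩Patch 3|: x∈[2,7], y∈[4,8] → 5·4 = 20.
|Patch 2∩Patch 3|: x∈[0,7], y∈[4,5] → 7·1 = 7.
|Patch 1∩Patch 2∩Patch 3| = 5.
|Patch 1 ∪ Patch 2 ∪ Patch 3| = 126 − 43 + 5 = 88.00.

88.00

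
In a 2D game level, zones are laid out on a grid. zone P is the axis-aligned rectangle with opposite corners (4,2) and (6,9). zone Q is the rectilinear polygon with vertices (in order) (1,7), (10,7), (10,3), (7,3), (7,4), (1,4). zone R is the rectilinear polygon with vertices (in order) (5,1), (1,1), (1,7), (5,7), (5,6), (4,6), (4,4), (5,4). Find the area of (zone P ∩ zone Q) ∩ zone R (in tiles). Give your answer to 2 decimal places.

1.00

|zone P ∩ zone Q| = 6.
|(zone P ∩ zone Q) ∩ zone R| = 1.00.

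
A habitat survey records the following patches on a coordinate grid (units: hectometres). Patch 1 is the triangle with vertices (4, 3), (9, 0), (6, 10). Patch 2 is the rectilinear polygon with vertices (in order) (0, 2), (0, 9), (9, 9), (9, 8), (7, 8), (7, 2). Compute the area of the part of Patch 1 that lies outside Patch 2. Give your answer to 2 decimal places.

|Patch 1| = 20.5, |Patch 1∩Patch 2| = 14.2071.
|Patch 1 ∖ Patch 2| = |Patch 1| − |Patch 1∩Patch 2| = 20.5 − 14.2071 = 6.29.

6.29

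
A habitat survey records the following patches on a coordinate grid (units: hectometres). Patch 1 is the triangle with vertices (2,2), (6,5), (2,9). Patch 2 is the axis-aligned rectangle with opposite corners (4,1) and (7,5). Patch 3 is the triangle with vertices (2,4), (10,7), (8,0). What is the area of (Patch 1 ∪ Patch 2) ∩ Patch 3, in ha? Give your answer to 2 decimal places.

|Patch 1 ∪ Patch 2| = 24.5.
|(Patch 1 ∪ Patch 2) ∩ Patch 3| = 11.91.

11.91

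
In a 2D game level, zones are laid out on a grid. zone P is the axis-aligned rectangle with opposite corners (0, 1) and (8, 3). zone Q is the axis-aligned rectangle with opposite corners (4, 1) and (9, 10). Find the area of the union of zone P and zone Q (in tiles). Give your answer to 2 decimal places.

53.00

By inclusion–exclusion:
Individual areas: |zone P| = 16, |zone Q| = 45.
|zone P∩zone Q|: x∈[4,8], y∈[1,3] → 4·2 = 8.
|zone P ∪ zone Q| = 61 − 8 = 53.00.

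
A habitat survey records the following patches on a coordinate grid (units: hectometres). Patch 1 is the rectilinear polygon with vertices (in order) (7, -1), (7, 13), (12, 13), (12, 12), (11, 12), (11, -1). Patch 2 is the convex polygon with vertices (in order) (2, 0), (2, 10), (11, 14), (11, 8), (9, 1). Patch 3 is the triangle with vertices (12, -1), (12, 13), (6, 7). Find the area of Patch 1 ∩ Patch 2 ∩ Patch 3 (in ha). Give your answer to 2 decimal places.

The intersection is the polygon with vertices (11,8), (9.414,2.448), (7,5.667), (7,8), (11,12).
By the shoelace formula its area is 21.92.

21.92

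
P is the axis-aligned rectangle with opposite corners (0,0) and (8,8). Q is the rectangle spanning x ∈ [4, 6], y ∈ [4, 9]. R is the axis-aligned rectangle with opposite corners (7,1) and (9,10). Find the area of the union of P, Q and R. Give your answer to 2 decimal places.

77.00

By inclusion–exclusion:
Individual areas: |P| = 64, |Q| = 10, |R| = 18.
|P∩Q|: x∈[4,6], y∈[4,8] → 2·4 = 8.
|P∩R|: x∈[7,8], y∈[1,8] → 1·7 = 7.
|Q∩R| = 0 (no overlap).
|P∩Q∩R| = 0.
|P ∪ Q ∪ R| = 92 − 15 + 0 = 77.00.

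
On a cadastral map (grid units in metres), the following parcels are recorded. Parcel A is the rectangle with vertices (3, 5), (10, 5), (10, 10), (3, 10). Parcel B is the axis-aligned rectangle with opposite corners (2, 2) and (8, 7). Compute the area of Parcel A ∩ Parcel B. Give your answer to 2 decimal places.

10.00

|Parcel A∩Parcel B|: x∈[3,8], y∈[5,7] → 5·2 = 10.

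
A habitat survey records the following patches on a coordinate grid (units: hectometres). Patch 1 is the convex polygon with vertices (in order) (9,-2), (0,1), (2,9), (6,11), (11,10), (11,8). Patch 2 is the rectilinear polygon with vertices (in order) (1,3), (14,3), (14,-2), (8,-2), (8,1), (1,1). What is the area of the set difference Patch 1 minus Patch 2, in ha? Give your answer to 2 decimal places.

79.67

|Patch 1| = 101, |Patch 1∩Patch 2| = 21.3333.
|Patch 1 ∖ Patch 2| = |Patch 1| − |Patch 1∩Patch 2| = 101 − 21.3333 = 79.67.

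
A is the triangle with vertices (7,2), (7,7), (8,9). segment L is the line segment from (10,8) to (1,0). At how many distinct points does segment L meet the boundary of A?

The segment meets the boundary at (7,5.333), (7.545,5.818).

2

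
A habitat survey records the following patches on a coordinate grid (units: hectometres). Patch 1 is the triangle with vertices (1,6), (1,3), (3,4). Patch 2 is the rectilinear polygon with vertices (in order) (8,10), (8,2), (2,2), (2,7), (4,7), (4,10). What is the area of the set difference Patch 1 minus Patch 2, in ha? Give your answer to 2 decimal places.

|Patch 1| = 3, |Patch 1∩Patch 2| = 0.75.
|Patch 1 ∖ Patch 2| = |Patch 1| − |Patch 1∩Patch 2| = 3 − 0.75 = 2.25.

2.25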